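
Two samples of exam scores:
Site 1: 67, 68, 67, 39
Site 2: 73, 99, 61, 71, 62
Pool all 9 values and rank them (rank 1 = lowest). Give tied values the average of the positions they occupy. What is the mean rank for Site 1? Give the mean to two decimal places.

4.00

Sorted (ascending): 39, 61, 62, 67, 67, 68, 71, 73, 99
The 2 values of 67 occupy positions 4–5 → average rank (4+5)/2 = 4.5.
Site 1 values → pooled ranks: 67→4.5, 68→6, 67→4.5, 39→1
Mean rank = (4.5 + 6 + 4.5 + 1) / 4 = 4.00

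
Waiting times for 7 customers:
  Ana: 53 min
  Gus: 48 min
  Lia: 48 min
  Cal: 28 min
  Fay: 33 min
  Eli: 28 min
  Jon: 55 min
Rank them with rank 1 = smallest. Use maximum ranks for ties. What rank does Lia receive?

5

Sorted (ascending): 28, 28, 33, 48, 48, 53, 55
The 2 values of 28 occupy positions 1–2 → each gets rank 2.
The 2 values of 48 occupy positions 4–5 → each gets rank 5.
Lia has value 48 min → rank 5.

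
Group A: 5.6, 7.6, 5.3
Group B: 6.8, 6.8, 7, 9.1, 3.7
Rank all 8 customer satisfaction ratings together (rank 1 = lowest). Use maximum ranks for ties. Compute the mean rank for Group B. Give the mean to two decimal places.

5.00

Sorted (ascending): 3.7, 5.3, 5.6, 6.8, 6.8, 7, 7.6, 9.1
The 2 values of 6.8 occupy positions 4–5 → each gets rank 5.
Group B values → pooled ranks: 6.8→5, 6.8→5, 7→6, 9.1→8, 3.7→1
Mean rank = (5 + 5 + 6 + 8 + 1) / 5 = 5.00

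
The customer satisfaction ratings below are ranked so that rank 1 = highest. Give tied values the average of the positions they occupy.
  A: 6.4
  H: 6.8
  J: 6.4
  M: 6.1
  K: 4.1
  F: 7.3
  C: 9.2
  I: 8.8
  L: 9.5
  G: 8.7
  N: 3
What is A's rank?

7.5

Sorted (descending): 9.5, 9.2, 8.8, 8.7, 7.3, 6.8, 6.4, 6.4, 6.1, 4.1, 3
The 2 values of 6.4 occupy positions 7–8 → average rank (7+8)/2 = 7.5.
A has value 6.4 → rank 7.5.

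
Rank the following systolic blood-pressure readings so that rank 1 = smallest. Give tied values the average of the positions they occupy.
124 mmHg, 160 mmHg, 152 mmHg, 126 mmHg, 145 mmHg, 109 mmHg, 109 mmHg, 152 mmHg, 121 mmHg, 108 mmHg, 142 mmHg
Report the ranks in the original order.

5, 11, 9.5, 6, 8, 2.5, 2.5, 9.5, 4, 1, 7

Sorted (ascending): 108, 109, 109, 121, 124, 126, 142, 145, 152, 152, 160
The 2 values of 109 occupy positions 2–3 → average rank (2+3)/2 = 2.5.
The 2 values of 152 occupy positions 9–10 → average rank (9+10)/2 = 9.5.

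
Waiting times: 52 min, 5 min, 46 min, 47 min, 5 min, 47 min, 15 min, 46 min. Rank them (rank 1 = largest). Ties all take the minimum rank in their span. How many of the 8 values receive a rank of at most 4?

Sorted (descending): 52, 47, 47, 46, 46, 15, 5, 5
The 2 values of 47 occupy positions 2–3 → each gets rank 2.
The 2 values of 46 occupy positions 4–5 → each gets rank 4.
The 2 values of 5 occupy positions 7–8 → each gets rank 7.
Ranks ≤ 4: {1, 2, 2, 4, 4} → 5 values.

5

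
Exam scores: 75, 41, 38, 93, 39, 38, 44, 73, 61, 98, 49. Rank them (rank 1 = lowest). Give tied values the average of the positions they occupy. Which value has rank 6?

49

Sorted (ascending): 38, 38, 39, 41, 44, 49, 61, 73, 75, 93, 98
The 2 values of 38 occupy positions 1–2 → average rank (1+2)/2 = 1.5.
Rank 6 → value 49.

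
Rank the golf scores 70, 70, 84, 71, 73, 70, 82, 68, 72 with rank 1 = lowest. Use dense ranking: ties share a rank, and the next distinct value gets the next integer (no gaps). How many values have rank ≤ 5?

7

Sorted (ascending): 68, 70, 70, 70, 71, 72, 73, 82, 84
The 3 values of 70 share dense rank 2.
Remaining distinct values take the next consecutive integers.
Ranks ≤ 5: {1, 2, 2, 2, 3, 4, 5} → 7 values.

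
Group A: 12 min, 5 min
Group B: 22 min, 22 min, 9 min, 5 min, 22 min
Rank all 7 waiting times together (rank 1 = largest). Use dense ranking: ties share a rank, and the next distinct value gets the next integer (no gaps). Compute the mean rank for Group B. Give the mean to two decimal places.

Sorted (descending): 22, 22, 22, 12, 9, 5, 5
The 3 values of 22 share dense rank 1.
The 2 values of 5 share dense rank 4.
Remaining distinct values take the next consecutive integers.
Group B values → pooled ranks: 22→1, 22→1, 9→3, 5→4, 22→1
Mean rank = (1 + 1 + 3 + 4 + 1) / 5 = 2.00

2.00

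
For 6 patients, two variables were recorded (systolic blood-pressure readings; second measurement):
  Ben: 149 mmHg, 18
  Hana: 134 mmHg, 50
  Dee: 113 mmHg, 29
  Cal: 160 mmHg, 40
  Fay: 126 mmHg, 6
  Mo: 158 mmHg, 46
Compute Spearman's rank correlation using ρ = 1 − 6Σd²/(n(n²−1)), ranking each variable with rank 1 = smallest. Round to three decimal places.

0.371

Ranks of variable 1: 4, 3, 1, 6, 2, 5
Ranks of variable 2: 2, 6, 3, 4, 1, 5
d = r₁ − r₂: 2, -3, -2, 2, 1, 0
d²: 4, 9, 4, 4, 1, 0; Σd² = 22
ρ = 1 − 6·22/(6·35) = 1 − 132/210 = 0.371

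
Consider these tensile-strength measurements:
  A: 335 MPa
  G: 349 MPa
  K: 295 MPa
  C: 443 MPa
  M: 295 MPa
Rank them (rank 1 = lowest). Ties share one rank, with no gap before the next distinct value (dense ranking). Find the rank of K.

1

Sorted (ascending): 295, 295, 335, 349, 443
The 2 values of 295 share dense rank 1.
Remaining distinct values take the next consecutive integers.
K has value 295 MPa → rank 1.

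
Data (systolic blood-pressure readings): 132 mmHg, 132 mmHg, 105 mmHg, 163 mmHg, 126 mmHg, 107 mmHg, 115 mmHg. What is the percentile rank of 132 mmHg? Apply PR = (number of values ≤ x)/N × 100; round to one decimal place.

85.7

N = 7.
Strictly below 132: 4. Equal to 132: 2.
PR = 6/7 × 100 = 85.7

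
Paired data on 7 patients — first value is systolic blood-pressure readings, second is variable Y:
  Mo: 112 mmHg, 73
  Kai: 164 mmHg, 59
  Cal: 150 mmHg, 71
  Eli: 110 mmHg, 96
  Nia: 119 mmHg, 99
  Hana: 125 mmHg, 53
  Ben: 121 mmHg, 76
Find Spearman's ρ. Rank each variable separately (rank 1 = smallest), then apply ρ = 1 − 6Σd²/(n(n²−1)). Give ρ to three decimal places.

-0.714

Ranks of variable 1: 2, 7, 6, 1, 3, 5, 4
Ranks of variable 2: 4, 2, 3, 6, 7, 1, 5
d = r₁ − r₂: -2, 5, 3, -5, -4, 4, -1
d²: 4, 25, 9, 25, 16, 16, 1; Σd² = 96
ρ = 1 − 6·96/(7·48) = 1 − 576/336 = -0.714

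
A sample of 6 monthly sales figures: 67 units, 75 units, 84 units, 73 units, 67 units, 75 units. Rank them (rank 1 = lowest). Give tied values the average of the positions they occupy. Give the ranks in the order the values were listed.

Sorted (ascending): 67, 67, 73, 75, 75, 84
The 2 values of 67 occupy positions 1–2 → average rank (1+2)/2 = 1.5.
The 2 values of 75 occupy positions 4–5 → average rank (4+5)/2 = 4.5.

1.5, 4.5, 6, 3, 1.5, 4.5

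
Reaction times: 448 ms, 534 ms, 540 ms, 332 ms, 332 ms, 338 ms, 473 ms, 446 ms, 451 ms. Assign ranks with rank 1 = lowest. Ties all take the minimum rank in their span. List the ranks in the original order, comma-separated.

Sorted (ascending): 332, 332, 338, 446, 448, 451, 473, 534, 540
The 2 values of 332 occupy positions 1–2 → each gets rank 1.

5, 8, 9, 1, 1, 3, 7, 4, 6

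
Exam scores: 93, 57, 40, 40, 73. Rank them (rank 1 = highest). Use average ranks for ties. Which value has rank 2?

73

Sorted (descending): 93, 73, 57, 40, 40
The 2 values of 40 occupy positions 4–5 → average rank (4+5)/2 = 4.5.
Rank 2 → value 73.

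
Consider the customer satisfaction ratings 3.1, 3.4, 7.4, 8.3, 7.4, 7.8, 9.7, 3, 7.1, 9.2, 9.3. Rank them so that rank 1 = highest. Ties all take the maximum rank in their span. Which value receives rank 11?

Sorted (descending): 9.7, 9.3, 9.2, 8.3, 7.8, 7.4, 7.4, 7.1, 3.4, 3.1, 3
The 2 values of 7.4 occupy positions 6–7 → each gets rank 7.
Rank 11 → value 3.

3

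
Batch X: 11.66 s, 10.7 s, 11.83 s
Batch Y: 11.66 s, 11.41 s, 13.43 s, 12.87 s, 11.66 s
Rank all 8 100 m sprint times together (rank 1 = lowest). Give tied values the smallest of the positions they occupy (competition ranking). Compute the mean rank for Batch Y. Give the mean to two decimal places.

4.60

Sorted (ascending): 10.7, 11.41, 11.66, 11.66, 11.66, 11.83, 12.87, 13.43
The 3 values of 11.66 occupy positions 3–5 → each gets rank 3.
Batch Y values → pooled ranks: 11.66→3, 11.41→2, 13.43→8, 12.87→7, 11.66→3
Mean rank = (3 + 2 + 8 + 7 + 3) / 5 = 4.60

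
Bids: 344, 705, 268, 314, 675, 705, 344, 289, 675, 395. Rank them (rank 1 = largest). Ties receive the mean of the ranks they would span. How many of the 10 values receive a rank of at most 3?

Sorted (descending): 705, 705, 675, 675, 395, 344, 344, 314, 289, 268
The 2 values of 705 occupy positions 1–2 → average rank (1+2)/2 = 1.5.
The 2 values of 675 occupy positions 3–4 → average rank (3+4)/2 = 3.5.
The 2 values of 344 occupy positions 6–7 → average rank (6+7)/2 = 6.5.
Ranks ≤ 3: {1.5, 1.5} → 2 values.

2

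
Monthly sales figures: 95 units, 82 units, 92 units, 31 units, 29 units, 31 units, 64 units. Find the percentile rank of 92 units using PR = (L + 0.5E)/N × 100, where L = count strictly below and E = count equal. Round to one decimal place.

N = 7.
Strictly below 92: 5. Equal to 92: 1.
PR = (5 + 0.5·1)/7 × 100 = 78.6

78.6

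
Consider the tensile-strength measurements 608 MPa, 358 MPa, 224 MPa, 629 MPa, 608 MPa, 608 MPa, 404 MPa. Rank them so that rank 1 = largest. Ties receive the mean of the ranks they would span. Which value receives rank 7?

224

Sorted (descending): 629, 608, 608, 608, 404, 358, 224
The 3 values of 608 occupy positions 2–4 → average rank 3.
Rank 7 → value 224.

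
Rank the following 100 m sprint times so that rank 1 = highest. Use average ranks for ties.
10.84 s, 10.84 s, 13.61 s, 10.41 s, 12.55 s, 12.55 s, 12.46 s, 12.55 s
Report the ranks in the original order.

Sorted (descending): 13.61, 12.55, 12.55, 12.55, 12.46, 10.84, 10.84, 10.41
The 3 values of 12.55 occupy positions 2–4 → average rank 3.
The 2 values of 10.84 occupy positions 6–7 → average rank (6+7)/2 = 6.5.

6.5, 6.5, 1, 8, 3, 3, 5, 3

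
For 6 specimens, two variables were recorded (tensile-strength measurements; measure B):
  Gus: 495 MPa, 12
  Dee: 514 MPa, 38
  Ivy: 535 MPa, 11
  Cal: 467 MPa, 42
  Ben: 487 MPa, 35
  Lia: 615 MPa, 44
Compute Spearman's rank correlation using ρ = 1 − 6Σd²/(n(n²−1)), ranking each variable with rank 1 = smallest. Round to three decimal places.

0.029

Ranks of variable 1: 3, 4, 5, 1, 2, 6
Ranks of variable 2: 2, 4, 1, 5, 3, 6
d = r₁ − r₂: 1, 0, 4, -4, -1, 0
d²: 1, 0, 16, 16, 1, 0; Σd² = 34
ρ = 1 − 6·34/(6·35) = 1 − 204/210 = 0.029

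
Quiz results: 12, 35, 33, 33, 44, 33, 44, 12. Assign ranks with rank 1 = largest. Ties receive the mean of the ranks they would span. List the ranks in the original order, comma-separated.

Sorted (descending): 44, 44, 35, 33, 33, 33, 12, 12
The 2 values of 44 occupy positions 1–2 → average rank (1+2)/2 = 1.5.
The 3 values of 33 occupy positions 4–6 → average rank 5.
The 2 values of 12 occupy positions 7–8 → average rank (7+8)/2 = 7.5.

7.5, 3, 5, 5, 1.5, 5, 1.5, 7.5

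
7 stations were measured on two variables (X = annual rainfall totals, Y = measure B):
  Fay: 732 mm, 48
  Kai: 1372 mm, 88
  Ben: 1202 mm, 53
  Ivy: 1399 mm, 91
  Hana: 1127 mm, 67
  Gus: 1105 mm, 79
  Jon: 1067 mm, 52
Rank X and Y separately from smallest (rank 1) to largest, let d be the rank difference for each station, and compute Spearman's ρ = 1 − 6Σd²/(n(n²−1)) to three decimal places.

0.857

Ranks of variable 1: 1, 6, 5, 7, 4, 3, 2
Ranks of variable 2: 1, 6, 3, 7, 4, 5, 2
d = r₁ − r₂: 0, 0, 2, 0, 0, -2, 0
d²: 0, 0, 4, 0, 0, 4, 0; Σd² = 8
ρ = 1 − 6·8/(7·48) = 1 − 48/336 = 0.857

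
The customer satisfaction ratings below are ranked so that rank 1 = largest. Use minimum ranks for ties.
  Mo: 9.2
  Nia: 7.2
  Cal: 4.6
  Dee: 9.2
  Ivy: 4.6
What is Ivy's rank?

4

Sorted (descending): 9.2, 9.2, 7.2, 4.6, 4.6
The 2 values of 9.2 occupy positions 1–2 → each gets rank 1.
The 2 values of 4.6 occupy positions 4–5 → each gets rank 4.
Ivy has value 4.6 → rank 4.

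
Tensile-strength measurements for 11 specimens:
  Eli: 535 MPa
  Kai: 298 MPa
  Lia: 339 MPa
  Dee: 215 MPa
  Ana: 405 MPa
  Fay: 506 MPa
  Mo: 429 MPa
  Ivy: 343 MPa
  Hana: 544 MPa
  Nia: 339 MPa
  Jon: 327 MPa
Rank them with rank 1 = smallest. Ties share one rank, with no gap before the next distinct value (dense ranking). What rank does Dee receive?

Sorted (ascending): 215, 298, 327, 339, 339, 343, 405, 429, 506, 535, 544
The 2 values of 339 share dense rank 4.
Remaining distinct values take the next consecutive integers.
Dee has value 215 MPa → rank 1.

1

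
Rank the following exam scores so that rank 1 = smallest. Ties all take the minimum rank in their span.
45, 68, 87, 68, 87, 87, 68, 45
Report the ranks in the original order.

Sorted (ascending): 45, 45, 68, 68, 68, 87, 87, 87
The 2 values of 45 occupy positions 1–2 → each gets rank 1.
The 3 values of 68 occupy positions 3–5 → each gets rank 3.
The 3 values of 87 occupy positions 6–8 → each gets rank 6.

1, 3, 6, 3, 6, 6, 3, 1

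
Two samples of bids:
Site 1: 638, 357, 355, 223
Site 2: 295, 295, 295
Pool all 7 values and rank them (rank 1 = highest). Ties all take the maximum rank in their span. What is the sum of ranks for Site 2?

Sorted (descending): 638, 357, 355, 295, 295, 295, 223
The 3 values of 295 occupy positions 4–6 → each gets rank 6.
Site 2 values → pooled ranks: 295→6, 295→6, 295→6
Rank sum = 6 + 6 + 6 = 18

18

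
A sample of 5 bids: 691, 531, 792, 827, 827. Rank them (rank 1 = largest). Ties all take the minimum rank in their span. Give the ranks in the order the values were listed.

Sorted (descending): 827, 827, 792, 691, 531
The 2 values of 827 occupy positions 1–2 → each gets rank 1.

4, 5, 3, 1, 1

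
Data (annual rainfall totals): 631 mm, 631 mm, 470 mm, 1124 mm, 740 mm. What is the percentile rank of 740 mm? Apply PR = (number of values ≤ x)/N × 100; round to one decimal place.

80.0

N = 5.
Strictly below 740: 3. Equal to 740: 1.
PR = 4/5 × 100 = 80.0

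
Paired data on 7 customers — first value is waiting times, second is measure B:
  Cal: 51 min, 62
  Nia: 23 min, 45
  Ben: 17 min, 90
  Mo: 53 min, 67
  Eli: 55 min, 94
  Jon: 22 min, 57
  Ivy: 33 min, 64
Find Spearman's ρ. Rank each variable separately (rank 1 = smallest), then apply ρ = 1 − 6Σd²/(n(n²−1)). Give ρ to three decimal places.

Ranks of variable 1: 5, 3, 1, 6, 7, 2, 4
Ranks of variable 2: 3, 1, 6, 5, 7, 2, 4
d = r₁ − r₂: 2, 2, -5, 1, 0, 0, 0
d²: 4, 4, 25, 1, 0, 0, 0; Σd² = 34
ρ = 1 − 6·34/(7·48) = 1 − 204/336 = 0.393

0.393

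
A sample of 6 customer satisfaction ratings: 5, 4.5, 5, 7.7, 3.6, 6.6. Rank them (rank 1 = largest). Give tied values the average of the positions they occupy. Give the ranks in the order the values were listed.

3.5, 5, 3.5, 1, 6, 2

Sorted (descending): 7.7, 6.6, 5, 5, 4.5, 3.6
The 2 values of 5 occupy positions 3–4 → average rank (3+4)/2 = 3.5.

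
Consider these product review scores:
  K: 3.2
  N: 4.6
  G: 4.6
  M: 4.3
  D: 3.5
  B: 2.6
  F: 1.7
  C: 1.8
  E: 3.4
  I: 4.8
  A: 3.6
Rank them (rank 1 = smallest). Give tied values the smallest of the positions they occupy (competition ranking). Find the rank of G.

Sorted (ascending): 1.7, 1.8, 2.6, 3.2, 3.4, 3.5, 3.6, 4.3, 4.6, 4.6, 4.8
The 2 values of 4.6 occupy positions 9–10 → each gets rank 9.
G has value 4.6 → rank 9.

9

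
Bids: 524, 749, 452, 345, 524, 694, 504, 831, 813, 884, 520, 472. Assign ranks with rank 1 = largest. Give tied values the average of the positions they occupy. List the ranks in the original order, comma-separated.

Sorted (descending): 884, 831, 813, 749, 694, 524, 524, 520, 504, 472, 452, 345
The 2 values of 524 occupy positions 6–7 → average rank (6+7)/2 = 6.5.

6.5, 4, 11, 12, 6.5, 5, 9, 2, 3, 1, 8, 10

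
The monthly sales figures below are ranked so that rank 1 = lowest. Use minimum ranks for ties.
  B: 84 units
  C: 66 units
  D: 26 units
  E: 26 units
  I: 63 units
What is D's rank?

1

Sorted (ascending): 26, 26, 63, 66, 84
The 2 values of 26 occupy positions 1–2 → each gets rank 1.
D has value 26 units → rank 1.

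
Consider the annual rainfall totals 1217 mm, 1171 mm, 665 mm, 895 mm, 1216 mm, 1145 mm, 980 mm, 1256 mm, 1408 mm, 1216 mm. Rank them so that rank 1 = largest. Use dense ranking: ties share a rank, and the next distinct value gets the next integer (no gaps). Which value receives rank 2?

1256

Sorted (descending): 1408, 1256, 1217, 1216, 1216, 1171, 1145, 980, 895, 665
The 2 values of 1216 share dense rank 4.
Remaining distinct values take the next consecutive integers.
Rank 2 → value 1256.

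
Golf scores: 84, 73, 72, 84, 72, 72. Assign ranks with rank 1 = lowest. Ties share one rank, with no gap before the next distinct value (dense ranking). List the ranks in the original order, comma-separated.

Sorted (ascending): 72, 72, 72, 73, 84, 84
The 3 values of 72 share dense rank 1.
The 2 values of 84 share dense rank 3.
Remaining distinct values take the next consecutive integers.

3, 2, 1, 3, 1, 1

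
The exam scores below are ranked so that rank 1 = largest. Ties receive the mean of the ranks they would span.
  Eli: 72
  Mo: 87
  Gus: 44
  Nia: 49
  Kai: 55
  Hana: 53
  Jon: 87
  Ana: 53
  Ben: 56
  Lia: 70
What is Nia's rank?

9

Sorted (descending): 87, 87, 72, 70, 56, 55, 53, 53, 49, 44
The 2 values of 87 occupy positions 1–2 → average rank (1+2)/2 = 1.5.
The 2 values of 53 occupy positions 7–8 → average rank (7+8)/2 = 7.5.
Nia has value 49 → rank 9.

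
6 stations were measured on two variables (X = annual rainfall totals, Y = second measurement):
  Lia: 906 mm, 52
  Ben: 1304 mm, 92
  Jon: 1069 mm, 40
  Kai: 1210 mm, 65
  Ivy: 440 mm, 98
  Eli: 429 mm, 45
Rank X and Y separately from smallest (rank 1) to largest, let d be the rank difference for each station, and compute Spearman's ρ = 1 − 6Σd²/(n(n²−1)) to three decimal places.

Ranks of variable 1: 3, 6, 4, 5, 2, 1
Ranks of variable 2: 3, 5, 1, 4, 6, 2
d = r₁ − r₂: 0, 1, 3, 1, -4, -1
d²: 0, 1, 9, 1, 16, 1; Σd² = 28
ρ = 1 − 6·28/(6·35) = 1 − 168/210 = 0.200

0.200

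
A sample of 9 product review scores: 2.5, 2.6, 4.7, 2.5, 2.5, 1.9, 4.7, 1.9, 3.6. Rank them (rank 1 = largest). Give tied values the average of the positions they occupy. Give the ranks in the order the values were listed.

Sorted (descending): 4.7, 4.7, 3.6, 2.6, 2.5, 2.5, 2.5, 1.9, 1.9
The 2 values of 4.7 occupy positions 1–2 → average rank (1+2)/2 = 1.5.
The 3 values of 2.5 occupy positions 5–7 → average rank 6.
The 2 values of 1.9 occupy positions 8–9 → average rank (8+9)/2 = 8.5.

6, 4, 1.5, 6, 6, 8.5, 1.5, 8.5, 3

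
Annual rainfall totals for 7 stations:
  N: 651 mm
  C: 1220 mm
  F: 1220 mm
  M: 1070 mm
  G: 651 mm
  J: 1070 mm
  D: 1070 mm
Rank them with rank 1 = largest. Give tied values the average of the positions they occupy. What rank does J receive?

Sorted (descending): 1220, 1220, 1070, 1070, 1070, 651, 651
The 2 values of 1220 occupy positions 1–2 → average rank (1+2)/2 = 1.5.
The 3 values of 1070 occupy positions 3–5 → average rank 4.
The 2 values of 651 occupy positions 6–7 → average rank (6+7)/2 = 6.5.
J has value 1070 mm → rank 4.

4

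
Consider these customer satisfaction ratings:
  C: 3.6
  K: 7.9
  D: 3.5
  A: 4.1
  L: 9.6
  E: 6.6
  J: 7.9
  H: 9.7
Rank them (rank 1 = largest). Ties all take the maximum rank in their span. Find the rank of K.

Sorted (descending): 9.7, 9.6, 7.9, 7.9, 6.6, 4.1, 3.6, 3.5
The 2 values of 7.9 occupy positions 3–4 → each gets rank 4.
K has value 7.9 → rank 4.

4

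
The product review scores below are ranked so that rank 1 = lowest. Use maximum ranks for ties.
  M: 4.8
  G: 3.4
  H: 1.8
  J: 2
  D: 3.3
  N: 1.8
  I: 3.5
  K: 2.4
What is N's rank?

Sorted (ascending): 1.8, 1.8, 2, 2.4, 3.3, 3.4, 3.5, 4.8
The 2 values of 1.8 occupy positions 1–2 → each gets rank 2.
N has value 1.8 → rank 2.

2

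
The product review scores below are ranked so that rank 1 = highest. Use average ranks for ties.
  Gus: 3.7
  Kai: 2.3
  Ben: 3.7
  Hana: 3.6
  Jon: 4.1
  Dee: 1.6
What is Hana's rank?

Sorted (descending): 4.1, 3.7, 3.7, 3.6, 2.3, 1.6
The 2 values of 3.7 occupy positions 2–3 → average rank (2+3)/2 = 2.5.
Hana has value 3.6 → rank 4.

4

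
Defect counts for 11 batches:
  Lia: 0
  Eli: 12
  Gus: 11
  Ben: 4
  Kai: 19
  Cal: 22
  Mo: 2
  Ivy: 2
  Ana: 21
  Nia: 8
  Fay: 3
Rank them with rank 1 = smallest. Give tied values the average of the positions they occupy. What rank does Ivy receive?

Sorted (ascending): 0, 2, 2, 3, 4, 8, 11, 12, 19, 21, 22
The 2 values of 2 occupy positions 2–3 → average rank (2+3)/2 = 2.5.
Ivy has value 2 → rank 2.5.

2.5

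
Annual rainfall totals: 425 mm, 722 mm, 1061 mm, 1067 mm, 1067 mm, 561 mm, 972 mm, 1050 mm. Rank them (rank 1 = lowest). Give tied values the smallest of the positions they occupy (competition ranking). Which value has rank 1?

Sorted (ascending): 425, 561, 722, 972, 1050, 1061, 1067, 1067
The 2 values of 1067 occupy positions 7–8 → each gets rank 7.
Rank 1 → value 425.

425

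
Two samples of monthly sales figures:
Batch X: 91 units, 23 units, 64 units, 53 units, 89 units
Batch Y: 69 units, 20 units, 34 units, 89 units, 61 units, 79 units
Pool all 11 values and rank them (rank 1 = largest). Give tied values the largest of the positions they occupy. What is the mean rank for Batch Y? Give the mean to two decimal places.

Sorted (descending): 91, 89, 89, 79, 69, 64, 61, 53, 34, 23, 20
The 2 values of 89 occupy positions 2–3 → each gets rank 3.
Batch Y values → pooled ranks: 69→5, 20→11, 34→9, 89→3, 61→7, 79→4
Mean rank = (5 + 11 + 9 + 3 + 7 + 4) / 6 = 6.50

6.50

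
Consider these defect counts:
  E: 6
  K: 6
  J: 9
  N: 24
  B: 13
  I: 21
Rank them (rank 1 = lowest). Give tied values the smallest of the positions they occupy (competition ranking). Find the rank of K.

1

Sorted (ascending): 6, 6, 9, 13, 21, 24
The 2 values of 6 occupy positions 1–2 → each gets rank 1.
K has value 6 → rank 1.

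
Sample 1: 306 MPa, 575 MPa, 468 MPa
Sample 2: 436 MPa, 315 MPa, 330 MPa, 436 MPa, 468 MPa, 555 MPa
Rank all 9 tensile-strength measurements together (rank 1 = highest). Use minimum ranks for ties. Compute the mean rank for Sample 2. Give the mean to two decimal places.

5.00

Sorted (descending): 575, 555, 468, 468, 436, 436, 330, 315, 306
The 2 values of 468 occupy positions 3–4 → each gets rank 3.
The 2 values of 436 occupy positions 5–6 → each gets rank 5.
Sample 2 values → pooled ranks: 436→5, 315→8, 330→7, 436→5, 468→3, 555→2
Mean rank = (5 + 8 + 7 + 5 + 3 + 2) / 6 = 5.00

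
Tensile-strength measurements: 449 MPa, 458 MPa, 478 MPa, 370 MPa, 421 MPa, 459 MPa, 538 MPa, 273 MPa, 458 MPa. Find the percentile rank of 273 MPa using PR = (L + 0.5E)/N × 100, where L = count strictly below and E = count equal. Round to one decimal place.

N = 9.
Strictly below 273: 0. Equal to 273: 1.
PR = (0 + 0.5·1)/9 × 100 = 5.6

5.6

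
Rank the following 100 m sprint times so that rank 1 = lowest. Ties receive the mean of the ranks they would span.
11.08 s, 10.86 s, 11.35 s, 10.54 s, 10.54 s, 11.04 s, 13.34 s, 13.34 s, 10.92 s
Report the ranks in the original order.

Sorted (ascending): 10.54, 10.54, 10.86, 10.92, 11.04, 11.08, 11.35, 13.34, 13.34
The 2 values of 10.54 occupy positions 1–2 → average rank (1+2)/2 = 1.5.
The 2 values of 13.34 occupy positions 8–9 → average rank (8+9)/2 = 8.5.

6, 3, 7, 1.5, 1.5, 5, 8.5, 8.5, 4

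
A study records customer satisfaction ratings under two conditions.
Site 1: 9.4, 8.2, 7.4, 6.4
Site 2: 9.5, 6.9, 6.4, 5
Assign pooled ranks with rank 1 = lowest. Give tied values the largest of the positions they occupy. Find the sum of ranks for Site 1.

Sorted (ascending): 5, 6.4, 6.4, 6.9, 7.4, 8.2, 9.4, 9.5
The 2 values of 6.4 occupy positions 2–3 → each gets rank 3.
Site 1 values → pooled ranks: 9.4→7, 8.2→6, 7.4→5, 6.4→3
Rank sum = 7 + 6 + 5 + 3 = 21

21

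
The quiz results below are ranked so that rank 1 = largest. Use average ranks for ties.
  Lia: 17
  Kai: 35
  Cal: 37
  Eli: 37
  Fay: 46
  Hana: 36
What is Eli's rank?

2.5

Sorted (descending): 46, 37, 37, 36, 35, 17
The 2 values of 37 occupy positions 2–3 → average rank (2+3)/2 = 2.5.
Eli has value 37 → rank 2.5.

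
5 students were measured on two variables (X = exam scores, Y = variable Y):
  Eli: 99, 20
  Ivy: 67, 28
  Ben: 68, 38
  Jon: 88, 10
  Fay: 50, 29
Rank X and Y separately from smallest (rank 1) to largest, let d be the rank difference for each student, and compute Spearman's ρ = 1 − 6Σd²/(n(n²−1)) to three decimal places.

Ranks of variable 1: 5, 2, 3, 4, 1
Ranks of variable 2: 2, 3, 5, 1, 4
d = r₁ − r₂: 3, -1, -2, 3, -3
d²: 9, 1, 4, 9, 9; Σd² = 32
ρ = 1 − 6·32/(5·24) = 1 − 192/120 = -0.600

-0.600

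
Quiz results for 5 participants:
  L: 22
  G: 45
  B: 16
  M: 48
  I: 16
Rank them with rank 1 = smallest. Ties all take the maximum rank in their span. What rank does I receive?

Sorted (ascending): 16, 16, 22, 45, 48
The 2 values of 16 occupy positions 1–2 → each gets rank 2.
I has value 16 → rank 2.

2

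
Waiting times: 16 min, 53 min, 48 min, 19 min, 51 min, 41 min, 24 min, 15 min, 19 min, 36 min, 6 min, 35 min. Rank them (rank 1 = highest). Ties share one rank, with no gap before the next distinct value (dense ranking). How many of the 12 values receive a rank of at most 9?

10

Sorted (descending): 53, 51, 48, 41, 36, 35, 24, 19, 19, 16, 15, 6
The 2 values of 19 share dense rank 8.
Remaining distinct values take the next consecutive integers.
Ranks ≤ 9: {1, 2, 3, 4, 5, 6, 7, 8, 8, 9} → 10 values.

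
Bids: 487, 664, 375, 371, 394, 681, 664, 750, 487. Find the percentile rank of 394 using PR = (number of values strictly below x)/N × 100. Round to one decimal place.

22.2

N = 9.
Strictly below 394: 2. Equal to 394: 1.
PR = 2/9 × 100 = 22.2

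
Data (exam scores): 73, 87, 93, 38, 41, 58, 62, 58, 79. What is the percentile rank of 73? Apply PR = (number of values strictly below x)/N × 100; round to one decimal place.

N = 9.
Strictly below 73: 5. Equal to 73: 1.
PR = 5/9 × 100 = 55.6

55.6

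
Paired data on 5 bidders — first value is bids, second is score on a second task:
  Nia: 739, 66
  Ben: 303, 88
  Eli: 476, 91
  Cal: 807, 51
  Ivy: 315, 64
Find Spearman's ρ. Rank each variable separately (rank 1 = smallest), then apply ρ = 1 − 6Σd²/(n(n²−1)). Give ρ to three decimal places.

-0.500

Ranks of variable 1: 4, 1, 3, 5, 2
Ranks of variable 2: 3, 4, 5, 1, 2
d = r₁ − r₂: 1, -3, -2, 4, 0
d²: 1, 9, 4, 16, 0; Σd² = 30
ρ = 1 − 6·30/(5·24) = 1 − 180/120 = -0.500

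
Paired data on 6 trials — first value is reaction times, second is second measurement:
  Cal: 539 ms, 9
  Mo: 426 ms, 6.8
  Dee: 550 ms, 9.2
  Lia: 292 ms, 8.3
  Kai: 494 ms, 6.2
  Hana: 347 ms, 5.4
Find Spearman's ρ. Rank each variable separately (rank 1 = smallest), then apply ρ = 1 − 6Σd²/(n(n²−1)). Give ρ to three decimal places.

Ranks of variable 1: 5, 3, 6, 1, 4, 2
Ranks of variable 2: 5, 3, 6, 4, 2, 1
d = r₁ − r₂: 0, 0, 0, -3, 2, 1
d²: 0, 0, 0, 9, 4, 1; Σd² = 14
ρ = 1 − 6·14/(6·35) = 1 − 84/210 = 0.600

0.600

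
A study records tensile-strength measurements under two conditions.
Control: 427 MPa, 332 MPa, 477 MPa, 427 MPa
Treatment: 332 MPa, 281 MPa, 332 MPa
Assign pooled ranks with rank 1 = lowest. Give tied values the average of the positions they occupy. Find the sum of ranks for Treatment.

7

Sorted (ascending): 281, 332, 332, 332, 427, 427, 477
The 3 values of 332 occupy positions 2–4 → average rank 3.
The 2 values of 427 occupy positions 5–6 → average rank (5+6)/2 = 5.5.
Treatment values → pooled ranks: 332→3, 281→1, 332→3
Rank sum = 3 + 1 + 3 = 7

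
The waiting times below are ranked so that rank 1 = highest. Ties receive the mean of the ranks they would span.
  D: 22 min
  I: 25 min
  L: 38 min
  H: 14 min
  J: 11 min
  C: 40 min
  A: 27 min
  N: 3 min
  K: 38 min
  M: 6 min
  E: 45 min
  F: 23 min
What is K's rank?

Sorted (descending): 45, 40, 38, 38, 27, 25, 23, 22, 14, 11, 6, 3
The 2 values of 38 occupy positions 3–4 → average rank (3+4)/2 = 3.5.
K has value 38 min → rank 3.5.

3.5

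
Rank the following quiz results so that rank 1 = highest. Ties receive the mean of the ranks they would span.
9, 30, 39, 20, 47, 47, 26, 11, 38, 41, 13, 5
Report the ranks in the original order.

Sorted (descending): 47, 47, 41, 39, 38, 30, 26, 20, 13, 11, 9, 5
The 2 values of 47 occupy positions 1–2 → average rank (1+2)/2 = 1.5.

11, 6, 4, 8, 1.5, 1.5, 7, 10, 5, 3, 9, 12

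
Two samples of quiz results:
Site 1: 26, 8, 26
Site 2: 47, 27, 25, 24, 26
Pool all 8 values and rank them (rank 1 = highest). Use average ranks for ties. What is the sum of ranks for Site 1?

16

Sorted (descending): 47, 27, 26, 26, 26, 25, 24, 8
The 3 values of 26 occupy positions 3–5 → average rank 4.
Site 1 values → pooled ranks: 26→4, 8→8, 26→4
Rank sum = 4 + 8 + 4 = 16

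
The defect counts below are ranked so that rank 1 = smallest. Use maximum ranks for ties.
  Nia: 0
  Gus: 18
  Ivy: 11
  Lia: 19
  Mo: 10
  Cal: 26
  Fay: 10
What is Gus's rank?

Sorted (ascending): 0, 10, 10, 11, 18, 19, 26
The 2 values of 10 occupy positions 2–3 → each gets rank 3.
Gus has value 18 → rank 5.

5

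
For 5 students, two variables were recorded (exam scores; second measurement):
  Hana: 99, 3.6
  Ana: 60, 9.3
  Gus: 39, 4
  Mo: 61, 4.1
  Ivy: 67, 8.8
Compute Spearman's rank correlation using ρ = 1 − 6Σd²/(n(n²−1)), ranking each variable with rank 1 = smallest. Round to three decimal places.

Ranks of variable 1: 5, 2, 1, 3, 4
Ranks of variable 2: 1, 5, 2, 3, 4
d = r₁ − r₂: 4, -3, -1, 0, 0
d²: 16, 9, 1, 0, 0; Σd² = 26
ρ = 1 − 6·26/(5·24) = 1 − 156/120 = -0.300

-0.300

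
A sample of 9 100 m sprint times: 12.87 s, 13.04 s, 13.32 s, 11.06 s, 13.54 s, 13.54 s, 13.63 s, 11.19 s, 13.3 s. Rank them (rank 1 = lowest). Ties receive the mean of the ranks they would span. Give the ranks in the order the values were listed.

Sorted (ascending): 11.06, 11.19, 12.87, 13.04, 13.3, 13.32, 13.54, 13.54, 13.63
The 2 values of 13.54 occupy positions 7–8 → average rank (7+8)/2 = 7.5.

3, 4, 6, 1, 7.5, 7.5, 9, 2, 5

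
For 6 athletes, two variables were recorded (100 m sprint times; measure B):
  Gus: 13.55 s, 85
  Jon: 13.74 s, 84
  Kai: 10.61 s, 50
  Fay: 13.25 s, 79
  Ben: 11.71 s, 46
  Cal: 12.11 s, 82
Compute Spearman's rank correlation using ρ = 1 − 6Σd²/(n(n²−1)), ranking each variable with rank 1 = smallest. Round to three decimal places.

Ranks of variable 1: 5, 6, 1, 4, 2, 3
Ranks of variable 2: 6, 5, 2, 3, 1, 4
d = r₁ − r₂: -1, 1, -1, 1, 1, -1
d²: 1, 1, 1, 1, 1, 1; Σd² = 6
ρ = 1 − 6·6/(6·35) = 1 − 36/210 = 0.829

0.829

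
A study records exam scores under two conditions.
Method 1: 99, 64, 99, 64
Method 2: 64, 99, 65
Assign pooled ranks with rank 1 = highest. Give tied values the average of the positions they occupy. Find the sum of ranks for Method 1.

Sorted (descending): 99, 99, 99, 65, 64, 64, 64
The 3 values of 99 occupy positions 1–3 → average rank 2.
The 3 values of 64 occupy positions 5–7 → average rank 6.
Method 1 values → pooled ranks: 99→2, 64→6, 99→2, 64→6
Rank sum = 2 + 6 + 2 + 6 = 16

16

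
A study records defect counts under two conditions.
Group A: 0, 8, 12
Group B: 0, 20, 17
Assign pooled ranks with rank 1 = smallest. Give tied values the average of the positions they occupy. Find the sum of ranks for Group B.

12.5

Sorted (ascending): 0, 0, 8, 12, 17, 20
The 2 values of 0 occupy positions 1–2 → average rank (1+2)/2 = 1.5.
Group B values → pooled ranks: 0→1.5, 20→6, 17→5
Rank sum = 1.5 + 6 + 5 = 12.5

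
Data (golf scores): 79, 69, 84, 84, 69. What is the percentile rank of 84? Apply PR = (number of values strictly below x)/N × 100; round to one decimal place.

N = 5.
Strictly below 84: 3. Equal to 84: 2.
PR = 3/5 × 100 = 60.0

60.0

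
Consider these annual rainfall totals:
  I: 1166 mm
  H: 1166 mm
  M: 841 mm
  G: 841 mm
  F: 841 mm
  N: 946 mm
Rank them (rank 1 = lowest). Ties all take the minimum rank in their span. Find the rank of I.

Sorted (ascending): 841, 841, 841, 946, 1166, 1166
The 3 values of 841 occupy positions 1–3 → each gets rank 1.
The 2 values of 1166 occupy positions 5–6 → each gets rank 5.
I has value 1166 mm → rank 5.

5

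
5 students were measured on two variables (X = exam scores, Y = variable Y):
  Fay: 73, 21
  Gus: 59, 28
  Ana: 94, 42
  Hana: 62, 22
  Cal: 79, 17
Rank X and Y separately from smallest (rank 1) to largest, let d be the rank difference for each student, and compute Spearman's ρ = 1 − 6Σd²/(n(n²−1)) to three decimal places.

Ranks of variable 1: 3, 1, 5, 2, 4
Ranks of variable 2: 2, 4, 5, 3, 1
d = r₁ − r₂: 1, -3, 0, -1, 3
d²: 1, 9, 0, 1, 9; Σd² = 20
ρ = 1 − 6·20/(5·24) = 1 − 120/120 = 0.000

0.000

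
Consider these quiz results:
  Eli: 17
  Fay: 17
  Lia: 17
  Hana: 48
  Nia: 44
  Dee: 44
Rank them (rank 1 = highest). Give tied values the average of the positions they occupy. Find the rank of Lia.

5

Sorted (descending): 48, 44, 44, 17, 17, 17
The 2 values of 44 occupy positions 2–3 → average rank (2+3)/2 = 2.5.
The 3 values of 17 occupy positions 4–6 → average rank 5.
Lia has value 17 → rank 5.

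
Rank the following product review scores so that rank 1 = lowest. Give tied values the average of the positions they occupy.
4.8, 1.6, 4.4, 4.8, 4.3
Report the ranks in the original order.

4.5, 1, 3, 4.5, 2

Sorted (ascending): 1.6, 4.3, 4.4, 4.8, 4.8
The 2 values of 4.8 occupy positions 4–5 → average rank (4+5)/2 = 4.5.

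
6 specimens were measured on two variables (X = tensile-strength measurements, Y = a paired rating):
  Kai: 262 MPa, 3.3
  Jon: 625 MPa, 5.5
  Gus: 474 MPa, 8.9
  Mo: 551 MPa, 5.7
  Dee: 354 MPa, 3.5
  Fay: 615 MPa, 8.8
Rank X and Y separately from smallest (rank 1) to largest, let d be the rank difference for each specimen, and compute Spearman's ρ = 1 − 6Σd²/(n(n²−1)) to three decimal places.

0.486

Ranks of variable 1: 1, 6, 3, 4, 2, 5
Ranks of variable 2: 1, 3, 6, 4, 2, 5
d = r₁ − r₂: 0, 3, -3, 0, 0, 0
d²: 0, 9, 9, 0, 0, 0; Σd² = 18
ρ = 1 − 6·18/(6·35) = 1 − 108/210 = 0.486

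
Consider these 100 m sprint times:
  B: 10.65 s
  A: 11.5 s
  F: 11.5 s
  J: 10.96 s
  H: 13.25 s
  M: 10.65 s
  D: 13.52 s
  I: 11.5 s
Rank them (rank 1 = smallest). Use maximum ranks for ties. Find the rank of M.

2

Sorted (ascending): 10.65, 10.65, 10.96, 11.5, 11.5, 11.5, 13.25, 13.52
The 2 values of 10.65 occupy positions 1–2 → each gets rank 2.
The 3 values of 11.5 occupy positions 4–6 → each gets rank 6.
M has value 10.65 s → rank 2.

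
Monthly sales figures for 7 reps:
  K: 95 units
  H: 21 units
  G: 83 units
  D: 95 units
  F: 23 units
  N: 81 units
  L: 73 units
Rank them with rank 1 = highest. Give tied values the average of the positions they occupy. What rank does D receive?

Sorted (descending): 95, 95, 83, 81, 73, 23, 21
The 2 values of 95 occupy positions 1–2 → average rank (1+2)/2 = 1.5.
D has value 95 units → rank 1.5.

1.5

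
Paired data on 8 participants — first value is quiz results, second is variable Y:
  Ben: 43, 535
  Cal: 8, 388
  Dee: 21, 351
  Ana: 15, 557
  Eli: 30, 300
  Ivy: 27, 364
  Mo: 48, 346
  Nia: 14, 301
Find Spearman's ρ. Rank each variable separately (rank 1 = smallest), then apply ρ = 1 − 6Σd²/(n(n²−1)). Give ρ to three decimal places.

-0.190

Ranks of variable 1: 7, 1, 4, 3, 6, 5, 8, 2
Ranks of variable 2: 7, 6, 4, 8, 1, 5, 3, 2
d = r₁ − r₂: 0, -5, 0, -5, 5, 0, 5, 0
d²: 0, 25, 0, 25, 25, 0, 25, 0; Σd² = 100
ρ = 1 − 6·100/(8·63) = 1 − 600/504 = -0.190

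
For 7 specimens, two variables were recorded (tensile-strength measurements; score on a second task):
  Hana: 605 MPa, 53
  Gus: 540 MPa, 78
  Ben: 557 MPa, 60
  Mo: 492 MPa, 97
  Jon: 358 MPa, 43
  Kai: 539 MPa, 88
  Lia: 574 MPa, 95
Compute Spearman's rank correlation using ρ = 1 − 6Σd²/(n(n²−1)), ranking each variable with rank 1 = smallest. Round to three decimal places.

-0.036

Ranks of variable 1: 7, 4, 5, 2, 1, 3, 6
Ranks of variable 2: 2, 4, 3, 7, 1, 5, 6
d = r₁ − r₂: 5, 0, 2, -5, 0, -2, 0
d²: 25, 0, 4, 25, 0, 4, 0; Σd² = 58
ρ = 1 − 6·58/(7·48) = 1 − 348/336 = -0.036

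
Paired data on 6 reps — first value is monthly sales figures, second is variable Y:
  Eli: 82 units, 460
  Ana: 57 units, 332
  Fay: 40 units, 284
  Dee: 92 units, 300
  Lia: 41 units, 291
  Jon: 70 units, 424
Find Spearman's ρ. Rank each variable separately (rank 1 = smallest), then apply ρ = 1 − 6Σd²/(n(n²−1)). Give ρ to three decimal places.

0.657

Ranks of variable 1: 5, 3, 1, 6, 2, 4
Ranks of variable 2: 6, 4, 1, 3, 2, 5
d = r₁ − r₂: -1, -1, 0, 3, 0, -1
d²: 1, 1, 0, 9, 0, 1; Σd² = 12
ρ = 1 − 6·12/(6·35) = 1 − 72/210 = 0.657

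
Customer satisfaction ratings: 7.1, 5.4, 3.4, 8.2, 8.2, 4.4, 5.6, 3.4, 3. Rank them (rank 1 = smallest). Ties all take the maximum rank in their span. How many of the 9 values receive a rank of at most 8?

7

Sorted (ascending): 3, 3.4, 3.4, 4.4, 5.4, 5.6, 7.1, 8.2, 8.2
The 2 values of 3.4 occupy positions 2–3 → each gets rank 3.
The 2 values of 8.2 occupy positions 8–9 → each gets rank 9.
Ranks ≤ 8: {1, 3, 3, 4, 5, 6, 7} → 7 values.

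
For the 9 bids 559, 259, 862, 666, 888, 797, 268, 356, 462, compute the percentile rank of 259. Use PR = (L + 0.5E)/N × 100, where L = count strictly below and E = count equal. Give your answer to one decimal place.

5.6

N = 9.
Strictly below 259: 0. Equal to 259: 1.
PR = (0 + 0.5·1)/9 × 100 = 5.6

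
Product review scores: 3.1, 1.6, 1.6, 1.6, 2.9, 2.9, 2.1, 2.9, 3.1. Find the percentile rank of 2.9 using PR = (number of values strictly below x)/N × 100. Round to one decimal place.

44.4

N = 9.
Strictly below 2.9: 4. Equal to 2.9: 3.
PR = 4/9 × 100 = 44.4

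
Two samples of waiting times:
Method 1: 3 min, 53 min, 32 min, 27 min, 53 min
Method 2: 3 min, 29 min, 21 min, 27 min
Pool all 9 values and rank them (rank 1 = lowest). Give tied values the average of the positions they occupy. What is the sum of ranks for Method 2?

15

Sorted (ascending): 3, 3, 21, 27, 27, 29, 32, 53, 53
The 2 values of 3 occupy positions 1–2 → average rank (1+2)/2 = 1.5.
The 2 values of 27 occupy positions 4–5 → average rank (4+5)/2 = 4.5.
The 2 values of 53 occupy positions 8–9 → average rank (8+9)/2 = 8.5.
Method 2 values → pooled ranks: 3→1.5, 29→6, 21→3, 27→4.5
Rank sum = 1.5 + 6 + 3 + 4.5 = 15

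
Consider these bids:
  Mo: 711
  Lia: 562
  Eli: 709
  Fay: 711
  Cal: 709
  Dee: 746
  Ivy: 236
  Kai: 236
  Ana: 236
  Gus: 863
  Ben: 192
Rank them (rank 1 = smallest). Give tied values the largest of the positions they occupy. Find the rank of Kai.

4

Sorted (ascending): 192, 236, 236, 236, 562, 709, 709, 711, 711, 746, 863
The 3 values of 236 occupy positions 2–4 → each gets rank 4.
The 2 values of 709 occupy positions 6–7 → each gets rank 7.
The 2 values of 711 occupy positions 8–9 → each gets rank 9.
Kai has value 236 → rank 4.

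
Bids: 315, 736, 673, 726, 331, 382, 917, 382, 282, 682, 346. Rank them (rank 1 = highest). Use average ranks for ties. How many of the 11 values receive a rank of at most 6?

Sorted (descending): 917, 736, 726, 682, 673, 382, 382, 346, 331, 315, 282
The 2 values of 382 occupy positions 6–7 → average rank (6+7)/2 = 6.5.
Ranks ≤ 6: {1, 2, 3, 4, 5} → 5 values.

5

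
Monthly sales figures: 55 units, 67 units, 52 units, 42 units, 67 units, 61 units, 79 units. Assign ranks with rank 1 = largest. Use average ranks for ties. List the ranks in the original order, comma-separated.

Sorted (descending): 79, 67, 67, 61, 55, 52, 42
The 2 values of 67 occupy positions 2–3 → average rank (2+3)/2 = 2.5.

5, 2.5, 6, 7, 2.5, 4, 1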